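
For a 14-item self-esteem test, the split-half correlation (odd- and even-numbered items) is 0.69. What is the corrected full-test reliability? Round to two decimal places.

0.82

r_full = 2(0.69) / (1 + 0.69)
       = 1.3800 / 1.6900 = 0.8166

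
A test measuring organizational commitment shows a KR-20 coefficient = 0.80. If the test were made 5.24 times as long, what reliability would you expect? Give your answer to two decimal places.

0.95

r_new = 5.24·0.80 / [1 + (5.24 − 1)·0.80]
     = 4.1920 / 4.3920 = 0.9545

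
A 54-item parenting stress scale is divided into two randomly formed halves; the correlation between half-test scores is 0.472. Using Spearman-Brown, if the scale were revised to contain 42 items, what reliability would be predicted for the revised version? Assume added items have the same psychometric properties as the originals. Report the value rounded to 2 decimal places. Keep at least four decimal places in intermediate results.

0.58

Full-test reliability from the split-half r: r_full = 2(0.472)/(1 + 0.472) = 0.6413
Length factor from 54 to 42 items: n = 42/54 = 0.7778
r_new = n·r_full / (1 + (n − 1)·r_full) = 0.4988 / 0.8575 ≈ 0.5817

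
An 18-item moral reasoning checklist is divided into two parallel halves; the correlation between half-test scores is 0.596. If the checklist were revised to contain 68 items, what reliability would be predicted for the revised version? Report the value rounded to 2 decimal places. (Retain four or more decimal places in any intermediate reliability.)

0.92

Full-test reliability from the split-half r: r_full = 2(0.596)/(1 + 0.596) = 0.7469
Then adjust to 68 items: n = 68/18 = 3.7778
r_new = n·r_full / (1 + (n − 1)·r_full) = 2.8216 / 3.0747 ≈ 0.9177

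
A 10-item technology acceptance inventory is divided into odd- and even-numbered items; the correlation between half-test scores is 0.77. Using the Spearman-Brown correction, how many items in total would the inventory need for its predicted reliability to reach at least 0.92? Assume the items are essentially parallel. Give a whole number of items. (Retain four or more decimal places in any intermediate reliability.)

Corrected full-test reliability: r_full = 2 × 0.77 / (1 + 0.77) ≈ 0.8701
Solve Spearman-Brown for n: n = 0.92(1 − 0.8701) / [0.8701(1 − 0.92)] = 1.7169
Required items = 1.7169 × 10 = 17.17, so 18 items.

18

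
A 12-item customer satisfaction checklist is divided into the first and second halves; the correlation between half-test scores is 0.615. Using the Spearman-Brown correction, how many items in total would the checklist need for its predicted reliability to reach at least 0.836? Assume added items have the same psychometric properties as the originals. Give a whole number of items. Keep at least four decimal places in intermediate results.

r_full = 2(0.615)/(1 + 0.615) = 0.7616
Solve Spearman-Brown for n: n = 0.836(1 − 0.7616) / [0.7616(1 − 0.836)] = 1.5957
Items = 1.5957 × 12 ≈ 19.15 → 20

20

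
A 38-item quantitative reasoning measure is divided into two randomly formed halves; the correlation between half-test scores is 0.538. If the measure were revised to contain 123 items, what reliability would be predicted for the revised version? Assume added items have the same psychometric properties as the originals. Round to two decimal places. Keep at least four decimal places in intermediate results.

Full-test reliability from the split-half r: r_full = 2(0.538)/(1 + 0.538) = 0.6996
Length factor from 38 to 123 items: n = 123/38 = 3.2368
r_new = n·r_full / (1 + (n − 1)·r_full) = 2.2645 / 2.5649 ≈ 0.8829

0.88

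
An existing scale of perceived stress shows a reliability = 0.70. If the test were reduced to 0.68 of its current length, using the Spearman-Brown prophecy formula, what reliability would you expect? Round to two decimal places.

By Spearman-Brown, r_new = n r / (1 + (n − 1) r).
r_new = (0.68 × 0.70) / (1 + (0.68 − 1) × 0.70)
     = 0.4760 / 0.7760 = 0.6134

0.61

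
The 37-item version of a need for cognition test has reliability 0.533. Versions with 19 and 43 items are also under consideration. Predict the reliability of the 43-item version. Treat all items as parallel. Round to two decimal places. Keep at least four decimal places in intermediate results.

0.57

The 19-item form is not needed; work directly from the 37-item form with n = 43/37 = 1.1622.
r_{43} = n·r / (1 + (n − 1)·r) = 0.6195 / 1.0865 ≈ 0.5702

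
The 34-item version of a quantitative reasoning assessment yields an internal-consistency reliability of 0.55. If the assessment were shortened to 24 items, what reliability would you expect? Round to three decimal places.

Length ratio n = 24/34 = 0.7059
r_new = 0.7059·0.55 / [1 + (0.7059 − 1)·0.55]
     = 0.3882 / 0.8382 = 0.4631

0.463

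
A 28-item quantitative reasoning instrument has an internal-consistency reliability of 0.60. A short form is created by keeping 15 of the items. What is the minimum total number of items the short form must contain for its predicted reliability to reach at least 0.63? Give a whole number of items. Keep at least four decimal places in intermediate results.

First, r for the 15-item form: n = 15/28 = 0.5357, so r_15 = 0.5357·0.60/(1 + (0.5357 − 1)·0.60) = 0.4455
Length factor from the short form to reach 0.63: n' = 0.63(1 − 0.4455) / [0.4455(1 − 0.63)] ≈ 2.1193
Items = 2.1193 × 15 ≈ 31.79 → 32

32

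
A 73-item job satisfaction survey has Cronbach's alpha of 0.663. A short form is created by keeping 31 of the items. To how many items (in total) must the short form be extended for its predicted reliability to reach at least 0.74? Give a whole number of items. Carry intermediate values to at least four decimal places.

106

Short-form reliability: n = 31/73 = 0.4247; r_31 = n·r/(1+(n−1)r) ≈ 0.4552
Then solve for n' with r_old = 0.4552, r_target = 0.74: n' = 0.74(1 − 0.4552)/[0.4552(1 − 0.74)] = 3.4064
Total items = 3.4064 × 31 = 105.60, rounded up to 106.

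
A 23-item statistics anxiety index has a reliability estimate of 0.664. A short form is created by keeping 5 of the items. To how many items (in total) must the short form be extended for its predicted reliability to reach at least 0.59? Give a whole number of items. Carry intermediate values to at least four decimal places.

Short-form reliability: n = 5/23 = 0.2174; r_5 = n·r/(1+(n−1)r) ≈ 0.3005
Then solve for n' with r_old = 0.3005, r_target = 0.59: n' = 0.59(1 − 0.3005)/[0.3005(1 − 0.59)] = 3.3497
Total items = 3.3497 × 5 = 16.75, rounded up to 17.

17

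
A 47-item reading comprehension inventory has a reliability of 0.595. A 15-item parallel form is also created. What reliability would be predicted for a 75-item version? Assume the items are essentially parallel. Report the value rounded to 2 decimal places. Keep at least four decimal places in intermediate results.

Only the ratio of lengths matters: n = 75/47 = 1.5957
r_{75} = n·r / (1 + (n − 1)·r) = 0.9494 / 1.3544 ≈ 0.7010

0.70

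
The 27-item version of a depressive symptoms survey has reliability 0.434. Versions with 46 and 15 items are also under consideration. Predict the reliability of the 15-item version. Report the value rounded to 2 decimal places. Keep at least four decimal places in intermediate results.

The 46-item form is not needed; work directly from the 27-item form with n = 15/27 = 0.5556.
r_{15} = n·r / (1 + (n − 1)·r) = 0.2411 / 0.8071 ≈ 0.2987

0.30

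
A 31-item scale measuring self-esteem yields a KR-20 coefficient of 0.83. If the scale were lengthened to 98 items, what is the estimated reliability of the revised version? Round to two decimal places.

n = 98/31 = 3.1613
By Spearman-Brown, r_new = n r / (1 + (n − 1) r).
r_new = 3.1613·0.83 / [1 + (3.1613 − 1)·0.83]
     = 2.6239 / 2.7939 = 0.9392

0.94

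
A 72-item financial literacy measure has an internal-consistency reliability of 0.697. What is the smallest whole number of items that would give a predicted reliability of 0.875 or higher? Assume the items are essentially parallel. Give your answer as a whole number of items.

220

n = [0.875 × 0.303] / [0.697 × 0.125]
  = 0.265125 / 0.087125 = 3.0430
So the test needs 3.0430 × 72 ≈ 219.10 items; rounding up, 220.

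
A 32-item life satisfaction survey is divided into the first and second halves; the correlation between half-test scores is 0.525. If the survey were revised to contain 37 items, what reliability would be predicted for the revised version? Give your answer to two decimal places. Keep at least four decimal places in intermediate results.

0.72

Spearman-Brown correction (n = 2): r_full = 2·0.525/(1 + 0.525) = 0.6885
Length factor from 32 to 37 items: n = 37/32 = 1.1562
r_new = n·r_full / (1 + (n − 1)·r_full) = 0.7960 / 1.1075 ≈ 0.7187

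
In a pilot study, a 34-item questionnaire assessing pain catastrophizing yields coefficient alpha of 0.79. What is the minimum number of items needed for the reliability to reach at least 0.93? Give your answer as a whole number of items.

121

Spearman-Brown solved for the length factor n:
n = r_target (1 − r_old) / [ r_old (1 − r_target) ]
n = 0.93 × (1 − 0.79) / [ 0.79 × (1 − 0.93) ]
n = 0.1953 / 0.0553 ≈ 3.5316
So the test needs 3.5316 × 34 ≈ 120.07 items; rounding up, 121.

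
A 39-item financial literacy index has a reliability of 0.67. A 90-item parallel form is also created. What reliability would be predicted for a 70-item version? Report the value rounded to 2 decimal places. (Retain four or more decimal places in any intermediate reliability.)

The 90-item form is not needed; work directly from the 39-item form with n = 70/39 = 1.7949.
r_{70} = n·r / (1 + (n − 1)·r) = 1.2026 / 1.5326 ≈ 0.7847

0.78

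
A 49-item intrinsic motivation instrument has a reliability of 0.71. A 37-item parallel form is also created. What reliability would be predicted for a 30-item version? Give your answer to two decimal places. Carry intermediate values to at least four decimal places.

0.60

The 37-item form is not needed; work directly from the 49-item form with n = 30/49 = 0.6122.
r_{30} = n·r / (1 + (n − 1)·r) = 0.4347 / 0.7247 ≈ 0.5998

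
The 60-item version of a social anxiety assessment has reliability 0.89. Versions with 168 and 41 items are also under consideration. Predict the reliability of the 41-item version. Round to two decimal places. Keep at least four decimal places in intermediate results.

The 168-item form is not needed; work directly from the 60-item form with n = 41/60 = 0.6833.
r_{41} = n·r / (1 + (n − 1)·r) = 0.6081 / 0.7181 ≈ 0.8468

0.85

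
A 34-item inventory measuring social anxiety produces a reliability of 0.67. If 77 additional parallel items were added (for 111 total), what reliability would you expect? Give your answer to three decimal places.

0.869

n = 111/34 = 3.2647
r_new = 3.2647·0.67 / [1 + (3.2647 − 1)·0.67]
     = 2.1873 / 2.5173 = 0.8689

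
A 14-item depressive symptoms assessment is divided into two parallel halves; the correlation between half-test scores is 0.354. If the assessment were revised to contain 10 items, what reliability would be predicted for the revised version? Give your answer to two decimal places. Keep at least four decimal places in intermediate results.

0.44

First correct the split-half correlation to full-test reliability: r_full = 2 × 0.354 / (1 + 0.354) ≈ 0.5229
Then adjust to 10 items: n = 10/14 = 0.7143
r_new = n·r_full / (1 + (n − 1)·r_full) = 0.3735 / 0.8506 ≈ 0.4391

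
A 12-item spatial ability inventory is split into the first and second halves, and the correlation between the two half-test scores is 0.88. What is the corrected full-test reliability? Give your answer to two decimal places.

0.94

Each half is half the length of the full test, so the full test is n = 2 times a half.
r_full = 2r_hh / (1 + r_hh) = 2 × 0.88 / (1 + 0.88)
r_full = 1.7600 / 1.8800 ≈ 0.9362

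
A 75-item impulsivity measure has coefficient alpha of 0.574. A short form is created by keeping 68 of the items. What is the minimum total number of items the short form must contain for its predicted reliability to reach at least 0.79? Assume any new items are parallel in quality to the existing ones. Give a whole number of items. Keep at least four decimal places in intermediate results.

Short-form reliability: n = 68/75 = 0.9067; r_68 = n·r/(1+(n−1)r) ≈ 0.5499
Length factor from the short form to reach 0.79: n' = 0.79(1 − 0.5499) / [0.5499(1 − 0.79)] ≈ 3.0792
Items = 3.0792 × 68 ≈ 209.39 → 210

210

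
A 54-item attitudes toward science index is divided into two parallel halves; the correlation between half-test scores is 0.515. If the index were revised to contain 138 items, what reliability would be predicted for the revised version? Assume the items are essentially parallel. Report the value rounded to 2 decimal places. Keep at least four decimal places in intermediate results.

Spearman-Brown correction (n = 2): r_full = 2·0.515/(1 + 0.515) = 0.6799
Then adjust to 138 items: n = 138/54 = 2.5556
r_new = n·r_full / (1 + (n − 1)·r_full) = 1.7376 / 2.0577 ≈ 0.8444

0.84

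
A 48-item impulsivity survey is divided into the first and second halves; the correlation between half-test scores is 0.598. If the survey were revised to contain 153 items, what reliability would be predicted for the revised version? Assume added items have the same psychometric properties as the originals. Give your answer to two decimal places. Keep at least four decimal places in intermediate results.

0.90

First correct the split-half correlation to full-test reliability: r_full = 2 × 0.598 / (1 + 0.598) ≈ 0.7484
Length factor from 48 to 153 items: n = 153/48 = 3.1875
r_new = n·r_full / (1 + (n − 1)·r_full) = 2.3855 / 2.6371 ≈ 0.9046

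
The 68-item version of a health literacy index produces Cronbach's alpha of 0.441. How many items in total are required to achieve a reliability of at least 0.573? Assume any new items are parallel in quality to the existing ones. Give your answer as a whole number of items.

116

n = 0.573 × (1 − 0.441) / [ 0.441 × (1 − 0.573) ]
  = 0.320307 / 0.188307 = 1.7010
So the test needs 1.7010 × 68 ≈ 115.67 items; rounding up, 116.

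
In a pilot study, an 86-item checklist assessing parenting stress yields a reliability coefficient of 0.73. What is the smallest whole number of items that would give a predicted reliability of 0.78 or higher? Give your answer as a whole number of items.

Rearranging the Spearman-Brown formula for n,
n = r_target (1 − r_old) / [ r_old (1 − r_target) ]
n = 0.78(1 − 0.73) / [0.73(1 − 0.78)]
  = 0.2106 / 0.1606 = 1.3113
1.3113 × 86 = 112.77 → 113 items

113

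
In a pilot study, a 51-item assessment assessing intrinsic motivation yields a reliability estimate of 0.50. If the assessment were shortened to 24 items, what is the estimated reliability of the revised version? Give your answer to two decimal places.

The new length is 24/51 = 0.4706 times the old.
Spearman-Brown: r_new = n·r / (1 + (n − 1)·r)
r_new = 0.4706·0.50 / [1 + (0.4706 − 1)·0.50]
r_new = 0.2353 / 0.7353 ≈ 0.3200

0.32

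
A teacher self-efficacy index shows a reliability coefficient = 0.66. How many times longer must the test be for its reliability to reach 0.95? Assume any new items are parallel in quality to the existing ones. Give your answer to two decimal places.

n = 0.95 × (1 − 0.66) / [ 0.66 × (1 − 0.95) ]
  = 0.3230 / 0.0330 = 9.7879

9.79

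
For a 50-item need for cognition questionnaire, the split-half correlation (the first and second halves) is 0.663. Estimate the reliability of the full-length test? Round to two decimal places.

0.80

Apply the Spearman-Brown correction with n = 2:
r_full = 2r_hh / (1 + r_hh) = 2 × 0.663 / (1 + 0.663)
r_full = 1.3260 / 1.6630 ≈ 0.7974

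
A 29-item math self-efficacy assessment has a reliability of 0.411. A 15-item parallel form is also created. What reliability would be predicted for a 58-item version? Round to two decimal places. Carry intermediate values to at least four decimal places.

0.58

The 15-item form is not needed; work directly from the 29-item form with n = 58/29 = 2.0000.
r_{58} = n·r / (1 + (n − 1)·r) = 0.8220 / 1.4110 ≈ 0.5826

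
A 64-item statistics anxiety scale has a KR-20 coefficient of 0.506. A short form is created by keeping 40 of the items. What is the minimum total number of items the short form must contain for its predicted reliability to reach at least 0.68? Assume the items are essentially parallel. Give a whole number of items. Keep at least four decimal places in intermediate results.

Short-form reliability: n = 40/64 = 0.6250; r_40 = n·r/(1+(n−1)r) ≈ 0.3903
Then solve for n' with r_old = 0.3903, r_target = 0.68: n' = 0.68(1 − 0.3903)/[0.3903(1 − 0.68)] = 3.3195
Total items = 3.3195 × 40 = 132.78, rounded up to 133.

133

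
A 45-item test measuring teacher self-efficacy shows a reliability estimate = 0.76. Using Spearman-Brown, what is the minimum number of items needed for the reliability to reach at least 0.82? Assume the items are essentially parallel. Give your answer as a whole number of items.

n = [0.82 × 0.24] / [0.76 × 0.18]
n = 0.1968 / 0.1368 ≈ 1.4386
So the test needs 1.4386 × 45 ≈ 64.74 items; rounding up, 65.

65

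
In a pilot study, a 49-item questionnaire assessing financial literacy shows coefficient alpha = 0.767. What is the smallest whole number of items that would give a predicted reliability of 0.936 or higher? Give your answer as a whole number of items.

218

Invert Spearman-Brown to solve for n:
n = r*(1 − r) / [ r (1 − r*) ]
n = 0.936(1 − 0.767) / [0.767(1 − 0.936)]
n = 0.218088 / 0.049088 ≈ 4.4428
Items needed = n × 49 = 4.4428 × 49 ≈ 217.70 → round up to 218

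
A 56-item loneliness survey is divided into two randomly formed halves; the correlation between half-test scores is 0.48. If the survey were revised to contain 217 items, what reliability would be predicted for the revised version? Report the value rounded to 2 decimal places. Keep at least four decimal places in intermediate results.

Spearman-Brown correction (n = 2): r_full = 2·0.48/(1 + 0.48) = 0.6486
Length factor from 56 to 217 items: n = 217/56 = 3.8750
r_new = n·r_full / (1 + (n − 1)·r_full) = 2.5133 / 2.8647 ≈ 0.8773

0.88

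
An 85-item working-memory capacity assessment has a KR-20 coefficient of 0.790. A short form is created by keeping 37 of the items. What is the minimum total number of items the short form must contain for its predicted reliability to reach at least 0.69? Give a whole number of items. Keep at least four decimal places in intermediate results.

51

Short-form reliability: n = 37/85 = 0.4353; r_37 = n·r/(1+(n−1)r) ≈ 0.6209
Then solve for n' with r_old = 0.6209, r_target = 0.69: n' = 0.69(1 − 0.6209)/[0.6209(1 − 0.69)] = 1.3590
Items = 1.3590 × 37 ≈ 50.28 → 51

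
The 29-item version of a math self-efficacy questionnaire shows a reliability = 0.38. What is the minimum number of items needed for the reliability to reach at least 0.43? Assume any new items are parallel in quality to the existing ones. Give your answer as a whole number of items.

Spearman-Brown solved for the length factor n:
n = r*(1 − r) / [ r (1 − r*) ]
n = [0.43 × 0.62] / [0.38 × 0.57]
  = 0.2666 / 0.2166 = 1.2308
1.2308 × 29 = 35.69 → 36 items

36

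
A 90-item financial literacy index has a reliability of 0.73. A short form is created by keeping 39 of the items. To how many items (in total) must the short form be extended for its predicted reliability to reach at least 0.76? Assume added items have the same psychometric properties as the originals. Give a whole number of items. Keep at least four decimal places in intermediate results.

First, r for the 39-item form: n = 39/90 = 0.4333, so r_39 = 0.4333·0.73/(1 + (0.4333 − 1)·0.73) = 0.5395
Length factor from the short form to reach 0.76: n' = 0.76(1 − 0.5395) / [0.5395(1 − 0.76)] ≈ 2.7030
Total items = 2.7030 × 39 = 105.42, rounded up to 106.

106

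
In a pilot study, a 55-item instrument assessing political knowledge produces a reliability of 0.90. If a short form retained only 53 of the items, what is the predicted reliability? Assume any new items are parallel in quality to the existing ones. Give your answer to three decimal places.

The new length is 53/55 = 0.9636 times the old.
Spearman-Brown: r_new = n·r / (1 + (n − 1)·r)
r_new = 0.9636·0.90 / [1 + (0.9636 − 1)·0.90]
r_new = 0.8672 / 0.9672 ≈ 0.8966

0.897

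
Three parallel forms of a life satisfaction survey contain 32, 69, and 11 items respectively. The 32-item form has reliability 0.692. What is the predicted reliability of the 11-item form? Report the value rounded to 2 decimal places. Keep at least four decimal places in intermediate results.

0.44

The 69-item form is not needed; work directly from the 32-item form with n = 11/32 = 0.3438.
r_{11} = n·r / (1 + (n − 1)·r) = 0.2379 / 0.5459 ≈ 0.4358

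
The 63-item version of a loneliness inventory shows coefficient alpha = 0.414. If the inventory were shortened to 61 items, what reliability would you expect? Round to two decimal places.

n = 61/63 = 0.9683
Apply the Spearman-Brown prophecy formula, r' = nr / [1 + (n − 1)r]:
r_new = 0.9683·0.414 / [1 + (0.9683 − 1)·0.414]
     = 0.4009 / 0.9869 = 0.4062

0.41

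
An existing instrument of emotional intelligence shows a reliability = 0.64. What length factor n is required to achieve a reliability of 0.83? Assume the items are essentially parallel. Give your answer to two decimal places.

2.75

n = 0.83 × (1 − 0.64) / [ 0.64 × (1 − 0.83) ]
  = 0.2988 / 0.1088 = 2.7463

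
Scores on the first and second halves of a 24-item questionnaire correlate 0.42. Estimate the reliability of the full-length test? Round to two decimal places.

r_full = 2(0.42) / (1 + 0.42)
       = 0.8400 / 1.4200 = 0.5915

0.59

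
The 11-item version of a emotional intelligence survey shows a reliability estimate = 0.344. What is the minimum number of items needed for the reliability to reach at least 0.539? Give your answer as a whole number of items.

Spearman-Brown solved for the length factor n:
n = r*(1 − r) / [ r (1 − r*) ]
n = 0.539 × (1 − 0.344) / [ 0.344 × (1 − 0.539) ]
n = 0.353584 / 0.158584 ≈ 2.2296
2.2296 × 11 = 24.53 → 25 items

25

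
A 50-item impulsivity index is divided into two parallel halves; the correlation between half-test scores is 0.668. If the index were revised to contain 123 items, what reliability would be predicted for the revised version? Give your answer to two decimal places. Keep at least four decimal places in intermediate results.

0.91

Spearman-Brown correction (n = 2): r_full = 2·0.668/(1 + 0.668) = 0.8010
Length factor from 50 to 123 items: n = 123/50 = 2.4600
r_new = n·r_full / (1 + (n − 1)·r_full) = 1.9705 / 2.1695 ≈ 0.9083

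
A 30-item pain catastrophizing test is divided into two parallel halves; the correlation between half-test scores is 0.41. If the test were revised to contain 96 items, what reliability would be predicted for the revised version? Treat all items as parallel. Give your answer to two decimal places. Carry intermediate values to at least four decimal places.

0.82

Full-test reliability from the split-half r: r_full = 2(0.41)/(1 + 0.41) = 0.5816
Then adjust to 96 items: n = 96/30 = 3.2000
r_new = n·r_full / (1 + (n − 1)·r_full) = 1.8611 / 2.2795 ≈ 0.8165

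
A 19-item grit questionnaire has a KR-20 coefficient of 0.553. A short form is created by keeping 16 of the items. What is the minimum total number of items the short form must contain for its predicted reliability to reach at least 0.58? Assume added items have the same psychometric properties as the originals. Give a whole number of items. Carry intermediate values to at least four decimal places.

22

Short-form reliability: n = 16/19 = 0.8421; r_16 = n·r/(1+(n−1)r) ≈ 0.5102
Length factor from the short form to reach 0.58: n' = 0.58(1 − 0.5102) / [0.5102(1 − 0.58)] ≈ 1.3257
Items = 1.3257 × 16 ≈ 21.21 → 22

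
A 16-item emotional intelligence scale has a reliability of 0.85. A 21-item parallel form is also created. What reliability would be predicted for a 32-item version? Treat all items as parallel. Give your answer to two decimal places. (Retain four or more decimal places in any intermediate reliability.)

The 21-item form is not needed; work directly from the 16-item form with n = 32/16 = 2.0000.
r_{32} = n·r / (1 + (n − 1)·r) = 1.7000 / 1.8500 ≈ 0.9189

0.92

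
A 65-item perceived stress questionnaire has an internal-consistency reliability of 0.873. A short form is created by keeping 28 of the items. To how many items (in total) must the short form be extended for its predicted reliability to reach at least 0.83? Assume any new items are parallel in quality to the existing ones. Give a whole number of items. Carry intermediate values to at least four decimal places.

Short-form reliability: n = 28/65 = 0.4308; r_28 = n·r/(1+(n−1)r) ≈ 0.7476
Then solve for n' with r_old = 0.7476, r_target = 0.83: n' = 0.83(1 − 0.7476)/[0.7476(1 − 0.83)] = 1.6483
Total items = 1.6483 × 28 = 46.15, rounded up to 47.

47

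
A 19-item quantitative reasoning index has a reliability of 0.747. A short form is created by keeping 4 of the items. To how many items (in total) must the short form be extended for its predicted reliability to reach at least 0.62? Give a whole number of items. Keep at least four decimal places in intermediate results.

11

First, r for the 4-item form: n = 4/19 = 0.2105, so r_4 = 0.2105·0.747/(1 + (0.2105 − 1)·0.747) = 0.3833
Then solve for n' with r_old = 0.3833, r_target = 0.62: n' = 0.62(1 − 0.3833)/[0.3833(1 − 0.62)] = 2.6251
Items = 2.6251 × 4 ≈ 10.50 → 11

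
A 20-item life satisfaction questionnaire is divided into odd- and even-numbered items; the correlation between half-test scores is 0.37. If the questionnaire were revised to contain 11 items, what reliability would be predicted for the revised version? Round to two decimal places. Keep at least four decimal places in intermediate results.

0.39

First correct the split-half correlation to full-test reliability: r_full = 2 × 0.37 / (1 + 0.37) ≈ 0.5401
Length factor from 20 to 11 items: n = 11/20 = 0.5500
r_new = n·r_full / (1 + (n − 1)·r_full) = 0.2971 / 0.7570 ≈ 0.3925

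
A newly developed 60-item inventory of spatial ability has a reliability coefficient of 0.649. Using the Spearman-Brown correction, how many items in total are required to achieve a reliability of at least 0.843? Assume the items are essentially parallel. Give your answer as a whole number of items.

Spearman-Brown solved for the length factor n:
n = r_target (1 − r_old) / [ r_old (1 − r_target) ]
n = 0.843(1 − 0.649) / [0.649(1 − 0.843)]
  = 0.295893 / 0.101893 = 2.9040
Items needed = n × 60 = 2.9040 × 60 ≈ 174.24 → round up to 175

175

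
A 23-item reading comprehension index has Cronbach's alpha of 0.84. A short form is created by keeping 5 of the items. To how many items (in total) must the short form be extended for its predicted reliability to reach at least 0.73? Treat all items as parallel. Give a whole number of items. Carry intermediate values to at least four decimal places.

Short-form reliability: n = 5/23 = 0.2174; r_5 = n·r/(1+(n−1)r) ≈ 0.5330
Then solve for n' with r_old = 0.5330, r_target = 0.73: n' = 0.73(1 − 0.5330)/[0.5330(1 − 0.73)] = 2.3689
Total items = 2.3689 × 5 = 11.84, rounded up to 12.

12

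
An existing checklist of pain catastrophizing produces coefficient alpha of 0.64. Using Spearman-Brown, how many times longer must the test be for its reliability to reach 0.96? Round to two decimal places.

n = [0.96 × 0.36] / [0.64 × 0.04]
n = 0.3456 / 0.0256 ≈ 13.5000

13.50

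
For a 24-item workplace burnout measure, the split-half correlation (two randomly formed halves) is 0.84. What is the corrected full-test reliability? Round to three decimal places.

0.913

r_full = 2(0.84) / (1 + 0.84)
       = 1.6800 / 1.8400 = 0.9130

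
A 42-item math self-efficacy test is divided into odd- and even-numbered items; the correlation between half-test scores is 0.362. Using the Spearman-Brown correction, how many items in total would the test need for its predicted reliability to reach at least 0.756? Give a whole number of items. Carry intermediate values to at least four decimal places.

115

Corrected full-test reliability: r_full = 2 × 0.362 / (1 + 0.362) ≈ 0.5316
Solve Spearman-Brown for n: n = 0.756(1 − 0.5316) / [0.5316(1 − 0.756)] = 2.7300
Items = 2.7300 × 42 ≈ 114.66 → 115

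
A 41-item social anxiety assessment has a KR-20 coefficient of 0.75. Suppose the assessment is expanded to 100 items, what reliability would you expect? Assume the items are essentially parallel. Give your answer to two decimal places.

0.88

The new length is 100/41 = 2.439 times the old.
Apply the Spearman-Brown prophecy formula, r' = nr / [1 + (n − 1)r]:
r_new = (2.439 × 0.75) / (1 + (2.439 − 1) × 0.75)
r_new = 1.8293 / 2.0793 ≈ 0.8798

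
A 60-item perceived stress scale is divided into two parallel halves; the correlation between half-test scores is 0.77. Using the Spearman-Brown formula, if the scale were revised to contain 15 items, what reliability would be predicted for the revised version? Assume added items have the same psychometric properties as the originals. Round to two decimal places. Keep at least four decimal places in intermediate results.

First correct the split-half correlation to full-test reliability: r_full = 2 × 0.77 / (1 + 0.77) ≈ 0.8701
Length factor from 60 to 15 items: n = 15/60 = 0.2500
r_new = n·r_full / (1 + (n − 1)·r_full) = 0.2175 / 0.3474 ≈ 0.6261

0.63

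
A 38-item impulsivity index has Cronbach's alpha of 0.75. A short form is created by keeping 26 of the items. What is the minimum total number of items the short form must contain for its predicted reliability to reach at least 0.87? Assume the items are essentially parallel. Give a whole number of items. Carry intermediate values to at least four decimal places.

85

First, r for the 26-item form: n = 26/38 = 0.6842, so r_26 = 0.6842·0.75/(1 + (0.6842 − 1)·0.75) = 0.6724
Length factor from the short form to reach 0.87: n' = 0.87(1 − 0.6724) / [0.6724(1 − 0.87)] ≈ 3.2606
Items = 3.2606 × 26 ≈ 84.78 → 85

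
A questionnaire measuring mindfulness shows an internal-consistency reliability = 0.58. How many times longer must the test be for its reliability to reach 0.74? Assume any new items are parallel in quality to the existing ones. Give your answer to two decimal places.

2.06

Spearman-Brown solved for the length factor n:
n = r_target (1 − r_old) / [ r_old (1 − r_target) ]
n = 0.74(1 − 0.58) / [0.58(1 − 0.74)]
n = 0.3108 / 0.1508 ≈ 2.0610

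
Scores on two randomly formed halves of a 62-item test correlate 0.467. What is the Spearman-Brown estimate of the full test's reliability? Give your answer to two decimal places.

0.64

The full test is twice the length of either half (n = 2).
r_full = 2(0.467) / (1 + 0.467)
r_full = 0.9340 / 1.4670 ≈ 0.6367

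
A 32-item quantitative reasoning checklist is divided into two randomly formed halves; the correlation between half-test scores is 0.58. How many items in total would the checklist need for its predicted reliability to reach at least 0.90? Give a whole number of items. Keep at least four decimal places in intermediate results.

Corrected full-test reliability: r_full = 2 × 0.58 / (1 + 0.58) ≈ 0.7342
Solve Spearman-Brown for n: n = 0.90(1 − 0.7342) / [0.7342(1 − 0.90)] = 3.2582
Required items = 3.2582 × 32 = 104.26, so 105 items.

105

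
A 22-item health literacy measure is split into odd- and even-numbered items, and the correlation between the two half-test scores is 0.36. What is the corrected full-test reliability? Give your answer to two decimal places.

0.53

Apply the Spearman-Brown correction with n = 2:
r_full = 2(0.36) / (1 + 0.36)
       = 0.7200 / 1.3600 = 0.5294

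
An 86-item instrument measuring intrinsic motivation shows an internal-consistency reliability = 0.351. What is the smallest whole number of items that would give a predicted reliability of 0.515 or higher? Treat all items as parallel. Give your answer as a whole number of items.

Invert Spearman-Brown to solve for n:
n = r_target (1 − r_old) / [ r_old (1 − r_target) ]
n = 0.515 × (1 − 0.351) / [ 0.351 × (1 − 0.515) ]
n = 0.334235 / 0.170235 ≈ 1.9634
So the test needs 1.9634 × 86 ≈ 168.85 items; rounding up, 169.

169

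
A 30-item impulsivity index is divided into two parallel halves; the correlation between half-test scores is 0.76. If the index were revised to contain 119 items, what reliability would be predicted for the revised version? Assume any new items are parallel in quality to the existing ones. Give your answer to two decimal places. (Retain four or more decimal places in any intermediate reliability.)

Full-test reliability from the split-half r: r_full = 2(0.76)/(1 + 0.76) = 0.8636
Then adjust to 119 items: n = 119/30 = 3.9667
r_new = n·r_full / (1 + (n − 1)·r_full) = 3.4256 / 3.5620 ≈ 0.9617

0.96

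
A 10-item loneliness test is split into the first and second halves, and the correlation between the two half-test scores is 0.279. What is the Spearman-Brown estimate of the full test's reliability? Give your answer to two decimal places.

Apply the Spearman-Brown correction with n = 2:
r_full = 2r_hh / (1 + r_hh) = 2 × 0.279 / (1 + 0.279)
r_full = 0.5580 / 1.2790 ≈ 0.4363

0.44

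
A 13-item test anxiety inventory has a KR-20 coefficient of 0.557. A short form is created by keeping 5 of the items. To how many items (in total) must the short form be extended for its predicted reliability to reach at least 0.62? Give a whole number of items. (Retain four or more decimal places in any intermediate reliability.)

17

Short-form reliability: n = 5/13 = 0.3846; r_5 = n·r/(1+(n−1)r) ≈ 0.3260
Length factor from the short form to reach 0.62: n' = 0.62(1 − 0.3260) / [0.3260(1 − 0.62)] ≈ 3.3733
Items = 3.3733 × 5 ≈ 16.87 → 17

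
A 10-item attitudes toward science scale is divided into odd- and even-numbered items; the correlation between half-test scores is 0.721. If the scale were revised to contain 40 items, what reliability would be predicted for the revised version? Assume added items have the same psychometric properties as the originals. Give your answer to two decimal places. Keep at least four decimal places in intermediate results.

Full-test reliability from the split-half r: r_full = 2(0.721)/(1 + 0.721) = 0.8379
Then adjust to 40 items: n = 40/10 = 4.0000
r_new = n·r_full / (1 + (n − 1)·r_full) = 3.3516 / 3.5137 ≈ 0.9539

0.95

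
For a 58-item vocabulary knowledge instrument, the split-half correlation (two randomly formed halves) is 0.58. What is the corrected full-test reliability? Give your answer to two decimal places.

r_full = 2(0.58) / (1 + 0.58)
r_full = 1.1600 / 1.5800 ≈ 0.7342

0.73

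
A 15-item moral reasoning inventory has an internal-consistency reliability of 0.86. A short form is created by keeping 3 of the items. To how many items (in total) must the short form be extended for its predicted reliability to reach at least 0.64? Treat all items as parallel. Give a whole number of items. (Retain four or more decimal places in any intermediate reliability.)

Short-form reliability: n = 3/15 = 0.2000; r_3 = n·r/(1+(n−1)r) ≈ 0.5513
Then solve for n' with r_old = 0.5513, r_target = 0.64: n' = 0.64(1 − 0.5513)/[0.5513(1 − 0.64)] = 1.4469
Items = 1.4469 × 3 ≈ 4.34 → 5

5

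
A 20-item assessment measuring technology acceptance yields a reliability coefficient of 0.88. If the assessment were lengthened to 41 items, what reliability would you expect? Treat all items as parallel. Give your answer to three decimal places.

0.938

The new length is 41/20 = 2.05 times the old.
By Spearman-Brown, r_new = n r / (1 + (n − 1) r).
r_new = 2.05·0.88 / [1 + (2.05 − 1)·0.88]
     = 1.8040 / 1.9240 = 0.9376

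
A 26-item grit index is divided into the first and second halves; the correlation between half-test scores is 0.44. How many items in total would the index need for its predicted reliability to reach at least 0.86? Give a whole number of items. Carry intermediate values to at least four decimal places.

Corrected full-test reliability: r_full = 2 × 0.44 / (1 + 0.44) ≈ 0.6111
n = r_tgt(1 − r_full) / [r_full(1 − r_tgt)] = 0.86 × 0.3889 / (0.6111 × 0.14) ≈ 3.9093
Required items = 3.9093 × 26 = 101.64, so 102 items.

102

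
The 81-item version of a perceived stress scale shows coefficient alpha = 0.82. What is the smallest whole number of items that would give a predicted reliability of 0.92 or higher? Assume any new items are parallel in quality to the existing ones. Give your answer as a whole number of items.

205

n = 0.92 × (1 − 0.82) / [ 0.82 × (1 − 0.92) ]
  = 0.1656 / 0.0656 = 2.5244
So the test needs 2.5244 × 81 ≈ 204.48 items; rounding up, 205.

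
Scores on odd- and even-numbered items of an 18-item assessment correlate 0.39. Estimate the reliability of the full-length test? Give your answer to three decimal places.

0.561

The full test is twice the length of either half (n = 2).
r_full = 2r_hh / (1 + r_hh) = 2 × 0.39 / (1 + 0.39)
r_full = 0.7800 / 1.3900 ≈ 0.5612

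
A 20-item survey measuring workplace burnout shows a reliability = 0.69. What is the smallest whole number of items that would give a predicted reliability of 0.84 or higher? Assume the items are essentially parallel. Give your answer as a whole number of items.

Spearman-Brown solved for the length factor n:
n = r_target (1 − r_old) / [ r_old (1 − r_target) ]
n = 0.84(1 − 0.69) / [0.69(1 − 0.84)]
  = 0.2604 / 0.1104 = 2.3587
2.3587 × 20 = 47.17 → 48 items

48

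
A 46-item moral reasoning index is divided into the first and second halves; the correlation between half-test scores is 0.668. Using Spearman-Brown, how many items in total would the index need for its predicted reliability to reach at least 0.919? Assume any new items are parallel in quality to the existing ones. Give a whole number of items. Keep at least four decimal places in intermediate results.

130

Corrected full-test reliability: r_full = 2 × 0.668 / (1 + 0.668) ≈ 0.8010
n = r_tgt(1 − r_full) / [r_full(1 − r_tgt)] = 0.919 × 0.1990 / (0.8010 × 0.081) ≈ 2.8187
Required items = 2.8187 × 46 = 129.66, so 130 items.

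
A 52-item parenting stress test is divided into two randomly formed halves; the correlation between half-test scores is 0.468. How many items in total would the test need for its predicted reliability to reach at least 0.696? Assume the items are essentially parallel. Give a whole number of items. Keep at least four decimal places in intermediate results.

68

Corrected full-test reliability: r_full = 2 × 0.468 / (1 + 0.468) ≈ 0.6376
Solve Spearman-Brown for n: n = 0.696(1 − 0.6376) / [0.6376(1 − 0.696)] = 1.3013
Items = 1.3013 × 52 ≈ 67.67 → 68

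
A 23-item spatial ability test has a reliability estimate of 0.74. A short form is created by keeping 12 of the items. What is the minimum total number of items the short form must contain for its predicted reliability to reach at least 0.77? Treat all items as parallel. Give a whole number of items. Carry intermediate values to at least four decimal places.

28

Short-form reliability: n = 12/23 = 0.5217; r_12 = n·r/(1+(n−1)r) ≈ 0.5976
Then solve for n' with r_old = 0.5976, r_target = 0.77: n' = 0.77(1 − 0.5976)/[0.5976(1 − 0.77)] = 2.2543
Items = 2.2543 × 12 ≈ 27.05 → 28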